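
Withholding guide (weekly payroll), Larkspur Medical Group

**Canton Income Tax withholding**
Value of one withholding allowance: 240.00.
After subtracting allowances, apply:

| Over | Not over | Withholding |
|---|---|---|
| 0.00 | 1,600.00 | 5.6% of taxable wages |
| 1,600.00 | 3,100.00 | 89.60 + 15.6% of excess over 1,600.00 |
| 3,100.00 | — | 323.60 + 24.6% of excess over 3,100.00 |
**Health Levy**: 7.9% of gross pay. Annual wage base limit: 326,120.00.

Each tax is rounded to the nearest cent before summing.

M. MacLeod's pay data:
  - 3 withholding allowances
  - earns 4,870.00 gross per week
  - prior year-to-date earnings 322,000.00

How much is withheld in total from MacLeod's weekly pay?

Canton Income Tax: taxable = 4,870.00 − 3×240.00 = 4,150.00
  323.60 + 24.6% × (4,150.00 − 3,100.00) = 323.60 + 24.6% × 1,050.00 = 581.90
Health Levy: cap 326,120.00 − YTD 322,000.00 = 4,120.00 subject; 7.9% × 4,120.00 = 325.48
Total: 581.90 + 325.48 = 907.38

907.38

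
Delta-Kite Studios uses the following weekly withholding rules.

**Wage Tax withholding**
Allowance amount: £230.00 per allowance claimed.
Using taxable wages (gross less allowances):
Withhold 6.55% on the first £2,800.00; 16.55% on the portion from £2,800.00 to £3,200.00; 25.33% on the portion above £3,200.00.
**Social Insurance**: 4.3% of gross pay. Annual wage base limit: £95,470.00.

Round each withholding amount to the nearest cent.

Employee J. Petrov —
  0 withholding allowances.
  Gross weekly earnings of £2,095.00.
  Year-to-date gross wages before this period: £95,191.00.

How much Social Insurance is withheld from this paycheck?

£12.00

Social Insurance: cap £95,470.00 − YTD £95,191.00 = £279.00 subject; 4.3% × £279.00 = £12.00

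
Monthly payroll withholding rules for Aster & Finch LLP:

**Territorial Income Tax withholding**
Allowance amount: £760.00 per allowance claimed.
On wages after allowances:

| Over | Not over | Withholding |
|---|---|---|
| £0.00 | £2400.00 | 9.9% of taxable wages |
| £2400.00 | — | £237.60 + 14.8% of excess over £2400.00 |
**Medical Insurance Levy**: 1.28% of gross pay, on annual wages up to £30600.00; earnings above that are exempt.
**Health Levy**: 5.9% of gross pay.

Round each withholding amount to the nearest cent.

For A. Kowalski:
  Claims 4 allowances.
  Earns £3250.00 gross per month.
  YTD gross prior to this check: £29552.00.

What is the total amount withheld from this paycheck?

£225.95

Territorial Income Tax: taxable = £3250.00 − 4×£760.00 = £210.00
  9.9% × £210.00 = £20.79
Medical Insurance Levy: cap £30600.00 − YTD £29552.00 = £1048.00 subject; 1.28% × £1048.00 = £13.41
Health Levy: 5.9% × £3250.00 = £191.75
Total: £20.79 + £13.41 + £191.75 = £225.95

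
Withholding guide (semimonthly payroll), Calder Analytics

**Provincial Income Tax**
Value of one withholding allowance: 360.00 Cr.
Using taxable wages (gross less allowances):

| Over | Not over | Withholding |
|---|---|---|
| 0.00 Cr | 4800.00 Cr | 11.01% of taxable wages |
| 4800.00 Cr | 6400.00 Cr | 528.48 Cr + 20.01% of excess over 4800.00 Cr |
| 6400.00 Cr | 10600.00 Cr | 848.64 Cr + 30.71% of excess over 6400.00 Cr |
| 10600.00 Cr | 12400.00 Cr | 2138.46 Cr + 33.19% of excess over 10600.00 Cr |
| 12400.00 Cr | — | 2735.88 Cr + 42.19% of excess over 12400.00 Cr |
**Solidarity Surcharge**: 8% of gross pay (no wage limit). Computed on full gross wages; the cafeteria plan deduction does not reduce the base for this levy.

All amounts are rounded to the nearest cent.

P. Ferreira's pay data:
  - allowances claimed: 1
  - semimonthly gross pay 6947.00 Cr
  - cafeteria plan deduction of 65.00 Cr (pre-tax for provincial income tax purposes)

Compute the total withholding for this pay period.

Provincial Income Tax: taxable = 6947.00 Cr − 65.00 Cr − 1×360.00 Cr = 6522.00 Cr
  848.64 Cr + 30.71% × (6522.00 Cr − 6400.00 Cr) = 848.64 Cr + 30.71% × 122.00 Cr = 886.11 Cr
Solidarity Surcharge: 8% × 6947.00 Cr = 555.76 Cr
Total: 886.11 Cr + 555.76 Cr = 1441.87 Cr

1441.87 Cr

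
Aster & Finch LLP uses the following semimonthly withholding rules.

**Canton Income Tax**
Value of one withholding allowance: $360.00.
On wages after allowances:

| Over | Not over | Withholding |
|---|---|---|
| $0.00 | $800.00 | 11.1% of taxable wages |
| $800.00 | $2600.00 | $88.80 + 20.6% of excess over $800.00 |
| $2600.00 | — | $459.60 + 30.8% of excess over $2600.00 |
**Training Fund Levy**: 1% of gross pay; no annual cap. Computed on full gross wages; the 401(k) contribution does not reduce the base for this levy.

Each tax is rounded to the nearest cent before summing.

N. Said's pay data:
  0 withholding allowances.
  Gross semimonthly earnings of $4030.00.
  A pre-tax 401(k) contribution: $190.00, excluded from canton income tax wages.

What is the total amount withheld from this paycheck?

$881.82

Canton Income Tax: taxable = $4030.00 − $190.00 = $3840.00
  $459.60 + 30.8% × ($3840.00 − $2600.00) = $459.60 + 30.8% × $1240.00 = $841.52
Training Fund Levy: 1% × $4030.00 = $40.30
Total: $841.52 + $40.30 = $881.82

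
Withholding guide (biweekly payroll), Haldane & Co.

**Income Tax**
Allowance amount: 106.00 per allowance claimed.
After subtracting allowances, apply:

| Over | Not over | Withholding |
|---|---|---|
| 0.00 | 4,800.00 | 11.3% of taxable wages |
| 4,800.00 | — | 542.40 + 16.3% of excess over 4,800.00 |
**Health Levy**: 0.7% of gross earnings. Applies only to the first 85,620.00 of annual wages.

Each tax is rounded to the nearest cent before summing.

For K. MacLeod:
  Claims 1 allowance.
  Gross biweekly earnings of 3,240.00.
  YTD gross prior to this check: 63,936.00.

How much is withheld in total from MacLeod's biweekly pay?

Income Tax: taxable = 3,240.00 − 1×106.00 = 3,134.00
  11.3% × 3,134.00 = 354.14
Health Levy: 0.7% × 3,240.00 = 22.68
Total: 354.14 + 22.68 = 376.82

376.82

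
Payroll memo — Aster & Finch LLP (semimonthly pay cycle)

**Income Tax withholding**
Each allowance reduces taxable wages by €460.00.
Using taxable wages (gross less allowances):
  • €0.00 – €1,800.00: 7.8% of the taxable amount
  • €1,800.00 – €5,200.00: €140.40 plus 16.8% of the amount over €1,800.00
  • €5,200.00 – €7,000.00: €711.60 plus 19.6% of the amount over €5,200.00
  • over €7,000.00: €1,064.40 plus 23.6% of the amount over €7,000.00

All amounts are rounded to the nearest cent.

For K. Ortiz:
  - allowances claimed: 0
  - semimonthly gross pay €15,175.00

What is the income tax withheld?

€2,993.70

Income Tax: taxable = €15,175.00
  €1,064.40 + 23.6% × (€15,175.00 − €7,000.00) = €1,064.40 + 23.6% × €8,175.00 = €2,993.70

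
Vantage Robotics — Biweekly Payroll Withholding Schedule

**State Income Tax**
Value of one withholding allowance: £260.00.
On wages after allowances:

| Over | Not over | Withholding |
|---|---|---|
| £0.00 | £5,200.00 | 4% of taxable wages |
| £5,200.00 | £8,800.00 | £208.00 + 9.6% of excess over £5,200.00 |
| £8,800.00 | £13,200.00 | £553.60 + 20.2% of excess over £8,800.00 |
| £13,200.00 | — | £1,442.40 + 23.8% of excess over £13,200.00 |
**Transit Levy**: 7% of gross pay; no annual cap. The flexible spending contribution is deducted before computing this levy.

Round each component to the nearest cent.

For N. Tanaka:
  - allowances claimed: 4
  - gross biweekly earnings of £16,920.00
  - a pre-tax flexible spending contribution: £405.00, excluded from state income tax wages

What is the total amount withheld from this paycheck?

£3,139.90

State Income Tax: taxable = £16,920.00 − £405.00 − 4×£260.00 = £15,475.00
  £1,442.40 + 23.8% × (£15,475.00 − £13,200.00) = £1,442.40 + 23.8% × £2,275.00 = £1,983.85
Transit Levy: 7% × £16,515.00 = £1,156.05
Total: £1,983.85 + £1,156.05 = £3,139.90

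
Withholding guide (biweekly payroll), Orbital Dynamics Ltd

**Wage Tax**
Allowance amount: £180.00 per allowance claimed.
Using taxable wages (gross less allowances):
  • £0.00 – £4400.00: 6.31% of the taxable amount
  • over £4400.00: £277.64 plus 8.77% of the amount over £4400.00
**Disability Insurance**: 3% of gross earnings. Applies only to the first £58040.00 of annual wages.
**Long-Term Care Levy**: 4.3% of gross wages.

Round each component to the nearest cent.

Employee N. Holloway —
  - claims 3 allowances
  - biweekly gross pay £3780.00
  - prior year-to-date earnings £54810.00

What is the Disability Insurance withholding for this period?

Disability Insurance: cap £58040.00 − YTD £54810.00 = £3230.00 subject; 3% × £3230.00 = £96.90

£96.90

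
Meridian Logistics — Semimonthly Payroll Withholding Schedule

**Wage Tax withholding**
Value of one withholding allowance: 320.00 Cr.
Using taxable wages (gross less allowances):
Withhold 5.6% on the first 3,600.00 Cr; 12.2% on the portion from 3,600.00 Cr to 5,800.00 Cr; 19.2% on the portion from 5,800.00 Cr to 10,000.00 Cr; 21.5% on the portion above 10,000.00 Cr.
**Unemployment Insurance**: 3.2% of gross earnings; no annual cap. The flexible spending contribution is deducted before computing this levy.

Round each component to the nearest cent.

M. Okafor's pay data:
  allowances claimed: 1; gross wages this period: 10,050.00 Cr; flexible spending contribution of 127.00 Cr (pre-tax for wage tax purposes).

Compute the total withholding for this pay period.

Wage Tax: taxable = 10,050.00 Cr − 127.00 Cr − 1×320.00 Cr = 9,603.00 Cr
  470.00 Cr + 19.2% × (9,603.00 Cr − 5,800.00 Cr) = 470.00 Cr + 19.2% × 3,803.00 Cr = 1,200.18 Cr
Unemployment Insurance: 3.2% × 9,923.00 Cr = 317.54 Cr
Total: 1,200.18 Cr + 317.54 Cr = 1,517.72 Cr

1,517.72 Cr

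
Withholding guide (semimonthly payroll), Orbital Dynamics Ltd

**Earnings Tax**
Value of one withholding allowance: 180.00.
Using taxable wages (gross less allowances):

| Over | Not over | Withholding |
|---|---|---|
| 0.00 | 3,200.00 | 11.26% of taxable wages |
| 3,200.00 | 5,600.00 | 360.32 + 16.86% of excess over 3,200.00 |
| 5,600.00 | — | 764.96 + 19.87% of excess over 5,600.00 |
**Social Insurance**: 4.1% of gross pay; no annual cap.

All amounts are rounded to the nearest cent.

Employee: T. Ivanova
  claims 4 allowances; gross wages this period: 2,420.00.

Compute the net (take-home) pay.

2,129.36

Earnings Tax: taxable = 2,420.00 − 4×180.00 = 1,700.00
  11.26% × 1,700.00 = 191.42
Social Insurance: 4.1% × 2,420.00 = 99.22
Total withheld: 191.42 + 99.22 = 290.64
Net pay: 2,420.00 − 290.64 = 2,129.36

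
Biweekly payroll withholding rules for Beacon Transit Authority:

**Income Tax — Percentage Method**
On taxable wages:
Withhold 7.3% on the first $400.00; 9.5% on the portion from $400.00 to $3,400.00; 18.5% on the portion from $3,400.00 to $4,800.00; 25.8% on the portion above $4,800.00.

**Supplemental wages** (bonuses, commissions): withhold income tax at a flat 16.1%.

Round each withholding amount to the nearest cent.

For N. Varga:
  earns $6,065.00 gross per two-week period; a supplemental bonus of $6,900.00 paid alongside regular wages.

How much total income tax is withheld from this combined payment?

$2,010.47

Income Tax: taxable = $6,065.00
  $573.20 + 25.8% × ($6,065.00 − $4,800.00) = $573.20 + 25.8% × $1,265.00 = $899.57
Supplemental (16.1% flat on bonus): 16.1% × $6,900.00 = $1,110.90
Total income tax: $899.57 + $1,110.90 = $2,010.47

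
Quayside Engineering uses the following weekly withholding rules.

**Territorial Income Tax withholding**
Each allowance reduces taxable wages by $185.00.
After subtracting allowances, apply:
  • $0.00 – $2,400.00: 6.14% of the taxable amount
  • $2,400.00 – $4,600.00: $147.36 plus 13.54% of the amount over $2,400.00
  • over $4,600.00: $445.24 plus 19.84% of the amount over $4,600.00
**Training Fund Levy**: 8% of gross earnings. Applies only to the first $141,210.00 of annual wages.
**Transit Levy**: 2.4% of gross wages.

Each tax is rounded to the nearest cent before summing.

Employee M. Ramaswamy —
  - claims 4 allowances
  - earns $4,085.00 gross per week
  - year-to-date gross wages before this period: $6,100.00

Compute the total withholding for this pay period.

$700.15

Territorial Income Tax: taxable = $4,085.00 − 4×$185.00 = $3,345.00
  $147.36 + 13.54% × ($3,345.00 − $2,400.00) = $147.36 + 13.54% × $945.00 = $275.31
Training Fund Levy: 8% × $4,085.00 = $326.80
Transit Levy: 2.4% × $4,085.00 = $98.04
Total: $275.31 + $326.80 + $98.04 = $700.15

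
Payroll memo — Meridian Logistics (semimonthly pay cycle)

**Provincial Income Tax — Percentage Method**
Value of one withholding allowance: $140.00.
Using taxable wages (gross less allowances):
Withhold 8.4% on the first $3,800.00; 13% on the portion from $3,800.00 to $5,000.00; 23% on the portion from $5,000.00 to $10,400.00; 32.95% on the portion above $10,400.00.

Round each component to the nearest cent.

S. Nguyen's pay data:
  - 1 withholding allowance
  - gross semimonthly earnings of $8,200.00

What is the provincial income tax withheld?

Provincial Income Tax: taxable = $8,200.00 − 1×$140.00 = $8,060.00
  $475.20 + 23% × ($8,060.00 − $5,000.00) = $475.20 + 23% × $3,060.00 = $1,179.00

$1,179.00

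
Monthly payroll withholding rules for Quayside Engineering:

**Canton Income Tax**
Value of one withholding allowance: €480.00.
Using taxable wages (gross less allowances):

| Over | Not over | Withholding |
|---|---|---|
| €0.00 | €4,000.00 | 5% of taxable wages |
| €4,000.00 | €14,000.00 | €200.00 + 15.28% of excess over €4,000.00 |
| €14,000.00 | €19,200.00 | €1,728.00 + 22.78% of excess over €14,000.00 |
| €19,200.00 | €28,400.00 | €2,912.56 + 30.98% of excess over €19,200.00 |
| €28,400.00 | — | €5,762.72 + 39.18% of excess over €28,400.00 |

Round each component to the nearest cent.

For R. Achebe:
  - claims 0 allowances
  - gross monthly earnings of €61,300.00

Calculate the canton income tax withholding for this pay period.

Canton Income Tax: taxable = €61,300.00
  €5,762.72 + 39.18% × (€61,300.00 − €28,400.00) = €5,762.72 + 39.18% × €32,900.00 = €18,652.94

€18,652.94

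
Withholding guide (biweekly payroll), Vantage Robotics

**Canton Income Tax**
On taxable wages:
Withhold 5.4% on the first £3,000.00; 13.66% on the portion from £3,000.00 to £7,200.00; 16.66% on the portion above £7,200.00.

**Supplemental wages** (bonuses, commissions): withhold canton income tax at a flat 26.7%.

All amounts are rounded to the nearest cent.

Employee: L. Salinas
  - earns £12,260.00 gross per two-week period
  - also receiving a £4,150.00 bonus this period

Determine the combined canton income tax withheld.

Canton Income Tax: taxable = £12,260.00
  £735.72 + 16.66% × (£12,260.00 − £7,200.00) = £735.72 + 16.66% × £5,060.00 = £1,578.72
Supplemental (26.7% flat on bonus): 26.7% × £4,150.00 = £1,108.05
Total canton income tax: £1,578.72 + £1,108.05 = £2,686.77

£2,686.77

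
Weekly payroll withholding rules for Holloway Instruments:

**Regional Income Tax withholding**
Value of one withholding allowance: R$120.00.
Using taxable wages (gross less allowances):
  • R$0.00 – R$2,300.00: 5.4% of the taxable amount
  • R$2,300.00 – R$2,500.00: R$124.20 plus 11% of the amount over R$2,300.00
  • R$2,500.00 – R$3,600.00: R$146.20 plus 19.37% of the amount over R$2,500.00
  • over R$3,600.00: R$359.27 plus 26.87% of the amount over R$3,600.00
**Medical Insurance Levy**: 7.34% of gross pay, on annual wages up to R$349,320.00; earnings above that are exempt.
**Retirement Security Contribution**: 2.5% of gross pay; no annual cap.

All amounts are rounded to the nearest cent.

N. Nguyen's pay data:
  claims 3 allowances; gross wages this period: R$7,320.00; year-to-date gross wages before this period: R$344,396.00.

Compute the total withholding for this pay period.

Regional Income Tax: taxable = R$7,320.00 − 3×R$120.00 = R$6,960.00
  R$359.27 + 26.87% × (R$6,960.00 − R$3,600.00) = R$359.27 + 26.87% × R$3,360.00 = R$1,262.10
Medical Insurance Levy: cap R$349,320.00 − YTD R$344,396.00 = R$4,924.00 subject; 7.34% × R$4,924.00 = R$361.42
Retirement Security Contribution: 2.5% × R$7,320.00 = R$183.00
Total: R$1,262.10 + R$361.42 + R$183.00 = R$1,806.52

R$1,806.52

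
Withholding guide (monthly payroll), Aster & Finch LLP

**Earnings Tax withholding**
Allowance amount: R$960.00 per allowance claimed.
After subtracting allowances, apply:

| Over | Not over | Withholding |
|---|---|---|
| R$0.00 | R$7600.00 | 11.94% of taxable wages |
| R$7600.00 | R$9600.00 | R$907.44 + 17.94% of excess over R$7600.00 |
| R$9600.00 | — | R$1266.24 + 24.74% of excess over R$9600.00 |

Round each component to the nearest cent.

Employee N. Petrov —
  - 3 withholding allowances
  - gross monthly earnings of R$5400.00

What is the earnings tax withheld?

R$300.89

Earnings Tax: taxable = R$5400.00 − 3×R$960.00 = R$2520.00
  11.94% × R$2520.00 = R$300.89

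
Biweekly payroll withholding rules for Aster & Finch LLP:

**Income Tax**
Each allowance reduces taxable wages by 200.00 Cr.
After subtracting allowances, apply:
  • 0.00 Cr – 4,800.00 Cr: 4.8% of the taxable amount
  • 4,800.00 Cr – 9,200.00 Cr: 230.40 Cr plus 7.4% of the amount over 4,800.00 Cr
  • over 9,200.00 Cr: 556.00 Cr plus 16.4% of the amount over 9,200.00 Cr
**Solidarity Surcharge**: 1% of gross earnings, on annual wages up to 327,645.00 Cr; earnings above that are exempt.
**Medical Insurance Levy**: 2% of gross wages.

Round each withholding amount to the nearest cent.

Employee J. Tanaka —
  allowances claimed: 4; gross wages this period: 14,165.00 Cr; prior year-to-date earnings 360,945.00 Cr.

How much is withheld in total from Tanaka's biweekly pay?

1,522.36 Cr

Income Tax: taxable = 14,165.00 Cr − 4×200.00 Cr = 13,365.00 Cr
  556.00 Cr + 16.4% × (13,365.00 Cr − 9,200.00 Cr) = 556.00 Cr + 16.4% × 4,165.00 Cr = 1,239.06 Cr
Solidarity Surcharge: YTD 360,945.00 Cr ≥ cap 327,645.00 Cr → 0.00 Cr
Medical Insurance Levy: 2% × 14,165.00 Cr = 283.30 Cr
Total: 1,239.06 Cr + 0.00 Cr + 283.30 Cr = 1,522.36 Cr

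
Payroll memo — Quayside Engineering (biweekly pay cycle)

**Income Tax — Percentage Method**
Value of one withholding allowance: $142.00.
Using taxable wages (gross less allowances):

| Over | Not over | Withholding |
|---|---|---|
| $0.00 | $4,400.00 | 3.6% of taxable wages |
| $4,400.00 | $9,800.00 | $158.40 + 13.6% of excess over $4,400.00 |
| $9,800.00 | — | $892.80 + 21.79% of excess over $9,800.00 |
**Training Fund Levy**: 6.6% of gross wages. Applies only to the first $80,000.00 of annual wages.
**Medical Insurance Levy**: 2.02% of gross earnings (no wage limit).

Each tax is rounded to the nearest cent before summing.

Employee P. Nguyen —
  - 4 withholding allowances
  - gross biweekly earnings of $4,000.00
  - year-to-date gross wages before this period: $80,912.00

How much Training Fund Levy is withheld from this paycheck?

$0.00

Training Fund Levy: YTD $80,912.00 ≥ cap $80,000.00 → $0.00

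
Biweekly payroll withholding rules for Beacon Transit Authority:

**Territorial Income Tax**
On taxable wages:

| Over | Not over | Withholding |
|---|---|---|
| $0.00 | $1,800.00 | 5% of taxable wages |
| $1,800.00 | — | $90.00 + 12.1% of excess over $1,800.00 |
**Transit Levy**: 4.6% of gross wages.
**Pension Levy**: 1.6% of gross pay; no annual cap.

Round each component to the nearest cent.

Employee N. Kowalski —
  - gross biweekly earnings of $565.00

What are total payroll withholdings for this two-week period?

$63.28

Territorial Income Tax: taxable = $565.00
  5% × $565.00 = $28.25
Transit Levy: 4.6% × $565.00 = $25.99
Pension Levy: 1.6% × $565.00 = $9.04
Total: $28.25 + $25.99 + $9.04 = $63.28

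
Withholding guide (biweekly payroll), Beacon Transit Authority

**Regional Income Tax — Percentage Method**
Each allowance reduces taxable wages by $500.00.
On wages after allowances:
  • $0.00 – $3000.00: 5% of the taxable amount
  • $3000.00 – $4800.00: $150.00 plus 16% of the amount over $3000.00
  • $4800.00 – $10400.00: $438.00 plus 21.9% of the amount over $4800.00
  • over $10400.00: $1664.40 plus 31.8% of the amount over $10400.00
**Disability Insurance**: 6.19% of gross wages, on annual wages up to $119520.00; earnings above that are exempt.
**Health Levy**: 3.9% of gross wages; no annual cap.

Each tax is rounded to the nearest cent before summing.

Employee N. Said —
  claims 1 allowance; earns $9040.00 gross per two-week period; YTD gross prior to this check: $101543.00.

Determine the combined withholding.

Regional Income Tax: taxable = $9040.00 − 1×$500.00 = $8540.00
  $438.00 + 21.9% × ($8540.00 − $4800.00) = $438.00 + 21.9% × $3740.00 = $1257.06
Disability Insurance: 6.19% × $9040.00 = $559.58
Health Levy: 3.9% × $9040.00 = $352.56
Total: $1257.06 + $559.58 + $352.56 = $2169.20

$2169.20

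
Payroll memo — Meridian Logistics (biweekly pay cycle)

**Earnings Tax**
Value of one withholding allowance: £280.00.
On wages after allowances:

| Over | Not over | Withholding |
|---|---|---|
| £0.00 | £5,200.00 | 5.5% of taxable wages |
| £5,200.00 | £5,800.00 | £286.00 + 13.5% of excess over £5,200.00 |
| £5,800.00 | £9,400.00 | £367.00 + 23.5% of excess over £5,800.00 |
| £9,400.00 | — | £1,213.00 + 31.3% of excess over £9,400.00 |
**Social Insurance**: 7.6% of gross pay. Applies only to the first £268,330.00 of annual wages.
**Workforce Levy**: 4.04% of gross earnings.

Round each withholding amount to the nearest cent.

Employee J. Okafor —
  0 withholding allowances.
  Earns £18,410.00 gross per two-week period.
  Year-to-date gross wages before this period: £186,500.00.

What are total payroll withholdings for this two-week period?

Earnings Tax: taxable = £18,410.00
  £1,213.00 + 31.3% × (£18,410.00 − £9,400.00) = £1,213.00 + 31.3% × £9,010.00 = £4,033.13
Social Insurance: 7.6% × £18,410.00 = £1,399.16
Workforce Levy: 4.04% × £18,410.00 = £743.76
Total: £4,033.13 + £1,399.16 + £743.76 = £6,176.05

£6,176.05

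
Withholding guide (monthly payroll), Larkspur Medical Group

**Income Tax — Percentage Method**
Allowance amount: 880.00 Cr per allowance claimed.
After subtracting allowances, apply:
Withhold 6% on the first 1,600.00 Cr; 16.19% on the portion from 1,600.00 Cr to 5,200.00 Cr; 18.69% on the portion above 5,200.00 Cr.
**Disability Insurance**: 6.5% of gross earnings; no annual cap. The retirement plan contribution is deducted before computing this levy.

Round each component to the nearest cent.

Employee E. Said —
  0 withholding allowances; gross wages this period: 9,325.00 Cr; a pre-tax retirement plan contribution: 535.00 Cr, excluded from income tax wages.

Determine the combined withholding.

Income Tax: taxable = 9,325.00 Cr − 535.00 Cr = 8,790.00 Cr
  678.84 Cr + 18.69% × (8,790.00 Cr − 5,200.00 Cr) = 678.84 Cr + 18.69% × 3,590.00 Cr = 1,349.81 Cr
Disability Insurance: 6.5% × 8,790.00 Cr = 571.35 Cr
Total: 1,349.81 Cr + 571.35 Cr = 1,921.16 Cr

1,921.16 Cr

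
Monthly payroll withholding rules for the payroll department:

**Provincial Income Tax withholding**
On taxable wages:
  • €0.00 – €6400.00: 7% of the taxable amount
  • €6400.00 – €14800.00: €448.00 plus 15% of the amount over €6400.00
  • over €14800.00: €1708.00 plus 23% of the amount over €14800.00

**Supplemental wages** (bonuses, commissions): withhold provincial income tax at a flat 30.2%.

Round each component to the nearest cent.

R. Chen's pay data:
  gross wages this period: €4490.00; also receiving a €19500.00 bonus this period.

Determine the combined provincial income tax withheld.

€6203.30

Provincial Income Tax: taxable = €4490.00
  7% × €4490.00 = €314.30
Supplemental (30.2% flat on bonus): 30.2% × €19500.00 = €5889.00
Total provincial income tax: €314.30 + €5889.00 = €6203.30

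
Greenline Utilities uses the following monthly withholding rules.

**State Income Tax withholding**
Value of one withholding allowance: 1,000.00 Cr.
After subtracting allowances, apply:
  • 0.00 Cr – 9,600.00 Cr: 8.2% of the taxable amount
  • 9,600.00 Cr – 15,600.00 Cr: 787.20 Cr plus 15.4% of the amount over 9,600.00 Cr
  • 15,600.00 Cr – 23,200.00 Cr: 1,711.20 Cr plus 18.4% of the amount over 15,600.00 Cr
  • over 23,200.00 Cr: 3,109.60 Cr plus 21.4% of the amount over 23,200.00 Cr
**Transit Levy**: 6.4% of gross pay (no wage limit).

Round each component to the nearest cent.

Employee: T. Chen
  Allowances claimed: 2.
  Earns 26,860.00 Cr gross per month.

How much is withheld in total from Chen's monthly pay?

5,183.88 Cr

State Income Tax: taxable = 26,860.00 Cr − 2×1,000.00 Cr = 24,860.00 Cr
  3,109.60 Cr + 21.4% × (24,860.00 Cr − 23,200.00 Cr) = 3,109.60 Cr + 21.4% × 1,660.00 Cr = 3,464.84 Cr
Transit Levy: 6.4% × 26,860.00 Cr = 1,719.04 Cr
Total: 3,464.84 Cr + 1,719.04 Cr = 5,183.88 Cr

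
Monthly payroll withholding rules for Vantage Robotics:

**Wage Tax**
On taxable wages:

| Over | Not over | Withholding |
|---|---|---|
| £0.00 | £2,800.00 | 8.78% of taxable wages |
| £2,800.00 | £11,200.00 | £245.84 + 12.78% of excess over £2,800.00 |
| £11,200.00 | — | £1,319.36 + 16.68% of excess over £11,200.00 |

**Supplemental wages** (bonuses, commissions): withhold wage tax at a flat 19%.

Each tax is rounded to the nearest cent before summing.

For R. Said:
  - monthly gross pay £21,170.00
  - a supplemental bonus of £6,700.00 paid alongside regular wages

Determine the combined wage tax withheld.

£4,255.36

Wage Tax: taxable = £21,170.00
  £1,319.36 + 16.68% × (£21,170.00 − £11,200.00) = £1,319.36 + 16.68% × £9,970.00 = £2,982.36
Supplemental (19% flat on bonus): 19% × £6,700.00 = £1,273.00
Total wage tax: £2,982.36 + £1,273.00 = £4,255.36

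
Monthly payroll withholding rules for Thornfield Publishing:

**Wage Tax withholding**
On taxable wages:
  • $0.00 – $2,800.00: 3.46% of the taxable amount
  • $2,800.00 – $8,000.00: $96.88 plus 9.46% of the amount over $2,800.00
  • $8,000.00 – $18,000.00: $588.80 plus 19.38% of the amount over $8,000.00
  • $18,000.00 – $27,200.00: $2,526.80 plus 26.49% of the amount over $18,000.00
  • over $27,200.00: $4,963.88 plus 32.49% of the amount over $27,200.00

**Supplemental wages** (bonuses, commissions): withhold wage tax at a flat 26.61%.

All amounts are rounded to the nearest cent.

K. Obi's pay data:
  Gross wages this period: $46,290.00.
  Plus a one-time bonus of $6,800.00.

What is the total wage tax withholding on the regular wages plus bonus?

$12,975.70

Wage Tax: taxable = $46,290.00
  $4,963.88 + 32.49% × ($46,290.00 − $27,200.00) = $4,963.88 + 32.49% × $19,090.00 = $11,166.22
Supplemental (26.61% flat on bonus): 26.61% × $6,800.00 = $1,809.48
Total wage tax: $11,166.22 + $1,809.48 = $12,975.70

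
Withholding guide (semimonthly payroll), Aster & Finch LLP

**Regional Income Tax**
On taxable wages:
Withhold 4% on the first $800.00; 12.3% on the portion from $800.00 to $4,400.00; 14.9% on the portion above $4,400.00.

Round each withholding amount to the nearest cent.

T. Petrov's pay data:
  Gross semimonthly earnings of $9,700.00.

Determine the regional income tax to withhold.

Regional Income Tax: taxable = $9,700.00
  $474.80 + 14.9% × ($9,700.00 − $4,400.00) = $474.80 + 14.9% × $5,300.00 = $1,264.50

$1,264.50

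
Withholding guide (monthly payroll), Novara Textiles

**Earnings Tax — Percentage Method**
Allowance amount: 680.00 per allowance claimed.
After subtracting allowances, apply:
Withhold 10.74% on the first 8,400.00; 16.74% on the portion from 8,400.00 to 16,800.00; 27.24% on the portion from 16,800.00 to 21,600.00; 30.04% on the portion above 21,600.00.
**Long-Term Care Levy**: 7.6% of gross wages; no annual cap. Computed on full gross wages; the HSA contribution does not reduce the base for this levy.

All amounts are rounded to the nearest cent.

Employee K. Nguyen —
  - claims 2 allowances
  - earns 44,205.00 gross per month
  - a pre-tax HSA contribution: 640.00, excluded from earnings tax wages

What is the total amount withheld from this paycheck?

Earnings Tax: taxable = 44,205.00 − 640.00 − 2×680.00 = 42,205.00
  3,615.84 + 30.04% × (42,205.00 − 21,600.00) = 3,615.84 + 30.04% × 20,605.00 = 9,805.58
Long-Term Care Levy: 7.6% × 44,205.00 = 3,359.58
Total: 9,805.58 + 3,359.58 = 13,165.16

13,165.16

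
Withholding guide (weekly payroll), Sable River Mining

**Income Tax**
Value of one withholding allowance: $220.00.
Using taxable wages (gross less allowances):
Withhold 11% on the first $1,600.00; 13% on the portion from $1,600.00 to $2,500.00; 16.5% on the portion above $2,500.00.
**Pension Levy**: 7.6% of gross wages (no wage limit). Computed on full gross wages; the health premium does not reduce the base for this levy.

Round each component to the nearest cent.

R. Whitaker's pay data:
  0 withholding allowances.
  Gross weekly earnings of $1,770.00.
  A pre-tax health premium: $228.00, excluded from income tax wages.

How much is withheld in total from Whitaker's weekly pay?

$304.14

Income Tax: taxable = $1,770.00 − $228.00 = $1,542.00
  11% × $1,542.00 = $169.62
Pension Levy: 7.6% × $1,770.00 = $134.52
Total: $169.62 + $134.52 = $304.14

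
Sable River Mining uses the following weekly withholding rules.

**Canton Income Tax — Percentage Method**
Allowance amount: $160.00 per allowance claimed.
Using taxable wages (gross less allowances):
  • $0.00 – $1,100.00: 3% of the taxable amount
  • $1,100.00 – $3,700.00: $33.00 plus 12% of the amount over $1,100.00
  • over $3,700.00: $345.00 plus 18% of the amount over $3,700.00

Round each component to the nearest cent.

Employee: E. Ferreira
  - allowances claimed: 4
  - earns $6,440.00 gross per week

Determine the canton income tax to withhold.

Canton Income Tax: taxable = $6,440.00 − 4×$160.00 = $5,800.00
  $345.00 + 18% × ($5,800.00 − $3,700.00) = $345.00 + 18% × $2,100.00 = $723.00

$723.00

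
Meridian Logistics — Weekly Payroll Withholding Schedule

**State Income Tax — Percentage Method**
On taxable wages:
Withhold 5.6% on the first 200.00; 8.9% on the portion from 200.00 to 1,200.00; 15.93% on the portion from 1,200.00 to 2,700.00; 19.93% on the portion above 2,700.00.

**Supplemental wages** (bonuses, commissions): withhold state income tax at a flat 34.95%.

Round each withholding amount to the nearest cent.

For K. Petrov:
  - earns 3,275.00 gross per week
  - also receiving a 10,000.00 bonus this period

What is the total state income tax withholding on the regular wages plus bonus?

State Income Tax: taxable = 3,275.00
  339.15 + 19.93% × (3,275.00 − 2,700.00) = 339.15 + 19.93% × 575.00 = 453.75
Supplemental (34.95% flat on bonus): 34.95% × 10,000.00 = 3,495.00
Total state income tax: 453.75 + 3,495.00 = 3,948.75

3,948.75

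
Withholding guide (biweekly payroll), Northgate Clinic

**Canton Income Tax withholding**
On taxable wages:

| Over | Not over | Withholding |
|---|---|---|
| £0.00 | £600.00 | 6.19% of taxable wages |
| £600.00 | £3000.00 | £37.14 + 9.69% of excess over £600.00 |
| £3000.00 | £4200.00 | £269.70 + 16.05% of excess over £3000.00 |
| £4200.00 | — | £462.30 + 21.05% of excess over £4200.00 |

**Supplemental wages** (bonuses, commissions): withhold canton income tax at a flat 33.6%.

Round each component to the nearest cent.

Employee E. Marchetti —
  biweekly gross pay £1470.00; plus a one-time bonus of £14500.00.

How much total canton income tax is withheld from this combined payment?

£4993.44

Canton Income Tax: taxable = £1470.00
  £37.14 + 9.69% × (£1470.00 − £600.00) = £37.14 + 9.69% × £870.00 = £121.44
Supplemental (33.6% flat on bonus): 33.6% × £14500.00 = £4872.00
Total canton income tax: £121.44 + £4872.00 = £4993.44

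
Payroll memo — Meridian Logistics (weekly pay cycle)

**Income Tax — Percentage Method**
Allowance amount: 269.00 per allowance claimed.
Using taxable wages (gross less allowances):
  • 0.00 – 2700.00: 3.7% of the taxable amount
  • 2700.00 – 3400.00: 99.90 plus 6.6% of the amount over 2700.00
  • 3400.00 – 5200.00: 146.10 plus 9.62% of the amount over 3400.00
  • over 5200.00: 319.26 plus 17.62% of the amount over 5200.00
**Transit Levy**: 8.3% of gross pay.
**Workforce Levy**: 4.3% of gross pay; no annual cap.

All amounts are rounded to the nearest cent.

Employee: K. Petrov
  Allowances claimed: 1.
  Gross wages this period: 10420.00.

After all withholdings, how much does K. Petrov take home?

7915.45

Income Tax: taxable = 10420.00 − 1×269.00 = 10151.00
  319.26 + 17.62% × (10151.00 − 5200.00) = 319.26 + 17.62% × 4951.00 = 1191.63
Transit Levy: 8.3% × 10420.00 = 864.86
Workforce Levy: 4.3% × 10420.00 = 448.06
Total withheld: 1191.63 + 864.86 + 448.06 = 2504.55
Net pay: 10420.00 − 2504.55 = 7915.45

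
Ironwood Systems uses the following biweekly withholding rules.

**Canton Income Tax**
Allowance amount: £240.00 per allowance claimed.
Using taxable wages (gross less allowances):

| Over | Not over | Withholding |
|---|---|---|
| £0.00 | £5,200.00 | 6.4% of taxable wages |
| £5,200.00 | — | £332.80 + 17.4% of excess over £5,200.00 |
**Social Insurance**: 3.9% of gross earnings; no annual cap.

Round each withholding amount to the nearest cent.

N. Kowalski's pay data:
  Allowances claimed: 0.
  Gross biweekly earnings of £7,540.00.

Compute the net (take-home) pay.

£6,505.98

Canton Income Tax: taxable = £7,540.00
  £332.80 + 17.4% × (£7,540.00 − £5,200.00) = £332.80 + 17.4% × £2,340.00 = £739.96
Social Insurance: 3.9% × £7,540.00 = £294.06
Total withheld: £739.96 + £294.06 = £1,034.02
Net pay: £7,540.00 − £1,034.02 = £6,505.98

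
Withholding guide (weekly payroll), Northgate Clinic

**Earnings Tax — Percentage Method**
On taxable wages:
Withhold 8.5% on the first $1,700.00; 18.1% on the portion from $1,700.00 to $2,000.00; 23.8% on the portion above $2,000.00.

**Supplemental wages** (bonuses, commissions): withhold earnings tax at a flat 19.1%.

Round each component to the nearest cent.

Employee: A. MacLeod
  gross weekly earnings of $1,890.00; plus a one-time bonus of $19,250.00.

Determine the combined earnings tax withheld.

$3,855.64

Earnings Tax: taxable = $1,890.00
  $144.50 + 18.1% × ($1,890.00 − $1,700.00) = $144.50 + 18.1% × $190.00 = $178.89
Supplemental (19.1% flat on bonus): 19.1% × $19,250.00 = $3,676.75
Total earnings tax: $178.89 + $3,676.75 = $3,855.64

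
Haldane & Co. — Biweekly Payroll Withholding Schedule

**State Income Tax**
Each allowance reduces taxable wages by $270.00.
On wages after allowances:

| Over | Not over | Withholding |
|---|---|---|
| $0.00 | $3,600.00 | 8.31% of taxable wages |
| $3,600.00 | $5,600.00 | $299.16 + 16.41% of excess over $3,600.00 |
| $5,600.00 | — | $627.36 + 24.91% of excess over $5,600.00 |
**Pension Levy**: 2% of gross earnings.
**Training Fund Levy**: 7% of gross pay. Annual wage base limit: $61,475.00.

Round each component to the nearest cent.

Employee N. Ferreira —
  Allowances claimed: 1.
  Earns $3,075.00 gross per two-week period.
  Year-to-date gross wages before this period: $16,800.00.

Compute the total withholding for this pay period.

State Income Tax: taxable = $3,075.00 − 1×$270.00 = $2,805.00
  8.31% × $2,805.00 = $233.10
Pension Levy: 2% × $3,075.00 = $61.50
Training Fund Levy: 7% × $3,075.00 = $215.25
Total: $233.10 + $61.50 + $215.25 = $509.85

$509.85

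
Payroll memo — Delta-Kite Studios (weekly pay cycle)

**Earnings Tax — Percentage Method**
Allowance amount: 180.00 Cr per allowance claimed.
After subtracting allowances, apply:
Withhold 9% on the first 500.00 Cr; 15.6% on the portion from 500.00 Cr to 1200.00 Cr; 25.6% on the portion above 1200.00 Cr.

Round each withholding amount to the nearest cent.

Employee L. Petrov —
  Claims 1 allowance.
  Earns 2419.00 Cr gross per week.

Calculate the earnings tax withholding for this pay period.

420.18 Cr

Earnings Tax: taxable = 2419.00 Cr − 1×180.00 Cr = 2239.00 Cr
  154.20 Cr + 25.6% × (2239.00 Cr − 1200.00 Cr) = 154.20 Cr + 25.6% × 1039.00 Cr = 420.18 Cr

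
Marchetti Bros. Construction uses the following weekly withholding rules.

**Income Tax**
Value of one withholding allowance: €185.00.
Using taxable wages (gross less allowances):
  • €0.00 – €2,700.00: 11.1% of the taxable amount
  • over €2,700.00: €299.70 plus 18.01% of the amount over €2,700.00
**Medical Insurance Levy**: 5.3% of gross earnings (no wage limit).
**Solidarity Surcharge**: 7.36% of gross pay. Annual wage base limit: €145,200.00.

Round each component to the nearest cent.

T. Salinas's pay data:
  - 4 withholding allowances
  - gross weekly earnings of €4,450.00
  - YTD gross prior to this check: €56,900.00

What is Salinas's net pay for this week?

€3,405.03

Income Tax: taxable = €4,450.00 − 4×€185.00 = €3,710.00
  €299.70 + 18.01% × (€3,710.00 − €2,700.00) = €299.70 + 18.01% × €1,010.00 = €481.60
Medical Insurance Levy: 5.3% × €4,450.00 = €235.85
Solidarity Surcharge: 7.36% × €4,450.00 = €327.52
Total withheld: €481.60 + €235.85 + €327.52 = €1,044.97
Net pay: €4,450.00 − €1,044.97 = €3,405.03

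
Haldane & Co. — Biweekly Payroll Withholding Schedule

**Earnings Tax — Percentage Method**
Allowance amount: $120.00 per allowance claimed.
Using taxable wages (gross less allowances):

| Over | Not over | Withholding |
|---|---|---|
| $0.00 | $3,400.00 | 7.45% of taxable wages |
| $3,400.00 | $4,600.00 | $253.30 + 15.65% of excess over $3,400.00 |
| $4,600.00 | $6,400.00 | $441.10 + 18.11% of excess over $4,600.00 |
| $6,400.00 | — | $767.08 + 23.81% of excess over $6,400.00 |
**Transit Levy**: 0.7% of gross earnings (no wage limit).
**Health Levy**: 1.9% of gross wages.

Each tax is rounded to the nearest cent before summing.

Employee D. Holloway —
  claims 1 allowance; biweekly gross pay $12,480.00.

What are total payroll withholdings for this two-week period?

Earnings Tax: taxable = $12,480.00 − 1×$120.00 = $12,360.00
  $767.08 + 23.81% × ($12,360.00 − $6,400.00) = $767.08 + 23.81% × $5,960.00 = $2,186.16
Transit Levy: 0.7% × $12,480.00 = $87.36
Health Levy: 1.9% × $12,480.00 = $237.12
Total: $2,186.16 + $87.36 + $237.12 = $2,510.64

$2,510.64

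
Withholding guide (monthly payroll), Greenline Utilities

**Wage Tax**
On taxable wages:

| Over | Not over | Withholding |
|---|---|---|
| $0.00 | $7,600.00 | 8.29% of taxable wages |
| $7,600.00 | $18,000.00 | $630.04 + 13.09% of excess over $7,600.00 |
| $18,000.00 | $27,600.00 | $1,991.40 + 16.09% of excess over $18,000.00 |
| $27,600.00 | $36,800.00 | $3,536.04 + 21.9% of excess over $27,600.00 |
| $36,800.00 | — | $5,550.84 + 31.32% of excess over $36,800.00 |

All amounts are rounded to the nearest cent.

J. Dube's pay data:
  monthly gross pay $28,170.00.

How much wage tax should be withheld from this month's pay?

Wage Tax: taxable = $28,170.00
  $3,536.04 + 21.9% × ($28,170.00 − $27,600.00) = $3,536.04 + 21.9% × $570.00 = $3,660.87

$3,660.87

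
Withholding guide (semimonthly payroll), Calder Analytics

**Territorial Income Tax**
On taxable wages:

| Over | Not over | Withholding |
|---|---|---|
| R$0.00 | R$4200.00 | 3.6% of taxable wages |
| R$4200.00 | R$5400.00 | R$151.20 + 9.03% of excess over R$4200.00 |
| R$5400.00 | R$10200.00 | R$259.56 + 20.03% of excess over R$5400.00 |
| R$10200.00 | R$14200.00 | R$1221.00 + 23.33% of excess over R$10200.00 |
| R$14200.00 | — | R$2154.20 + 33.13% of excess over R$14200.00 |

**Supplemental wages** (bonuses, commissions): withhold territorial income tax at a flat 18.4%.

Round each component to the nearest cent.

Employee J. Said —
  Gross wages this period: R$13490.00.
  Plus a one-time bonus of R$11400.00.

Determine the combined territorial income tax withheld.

R$4086.16

Territorial Income Tax: taxable = R$13490.00
  R$1221.00 + 23.33% × (R$13490.00 − R$10200.00) = R$1221.00 + 23.33% × R$3290.00 = R$1988.56
Supplemental (18.4% flat on bonus): 18.4% × R$11400.00 = R$2097.60
Total territorial income tax: R$1988.56 + R$2097.60 = R$4086.16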